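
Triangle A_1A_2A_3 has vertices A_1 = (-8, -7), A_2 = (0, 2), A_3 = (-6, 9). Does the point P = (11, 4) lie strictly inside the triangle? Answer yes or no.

no

Barycentric coordinates of P: (-89/110, 141/55, -83/110).
The three coordinates are negative, positive, negative; a point is interior exactly when all three are positive.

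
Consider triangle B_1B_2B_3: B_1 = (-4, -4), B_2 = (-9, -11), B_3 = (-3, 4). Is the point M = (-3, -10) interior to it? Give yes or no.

Barycentric coordinates of M: (28/11, -14/33, -37/33).
The three coordinates are positive, negative, negative; a point is interior exactly when all three are positive.

no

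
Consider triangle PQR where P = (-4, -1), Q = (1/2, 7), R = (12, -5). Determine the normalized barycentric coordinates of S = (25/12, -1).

(1/2, 1/6, 1/3)

Signed area of the reference triangle: [PQR] = ½·((-4)·(7−(-5)) + (1/2)·(-5−(-1)) + 12·(-1−7)) = ½·(-48 − 2 − 96) = -73.
[SQR] = ½·((25/12)·(7−(-5)) + (1/2)·(-5−(-1)) + 12·(-1−7)) = ½·(25 − 2 − 96) = -73/2, so the P-coordinate is (-73/2)/(-73) = 1/2.
[PSR] = ½·((-4)·(-1−(-5)) + (25/12)·(-5−(-1)) + 12·(-1−(-1))) = ½·(-16 − 25/3 + 0) = -73/6, so the Q-coordinate is 1/6.
[PQS] = ½·((-4)·(7−(-1)) + (1/2)·(-1−(-1)) + (25/12)·(-1−7)) = ½·(-32 + 0 − 50/3) = -73/3, so the R-coordinate is 1/3.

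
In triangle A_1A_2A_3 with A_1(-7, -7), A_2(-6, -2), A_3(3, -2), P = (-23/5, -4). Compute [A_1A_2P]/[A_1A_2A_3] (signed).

1/5

[A_1A_2A_3] = ½·((-7)·(-2−(-2)) + (-6)·(-2−(-7)) + 3·(-7−(-2))) = ½·(0 − 30 − 15) = -45/2.
[A_1A_2P] = ½·((-7)·(-2−(-4)) + (-6)·(-4−(-7)) + (-23/5)·(-7−(-2))) = ½·(-14 − 18 + 23) = -9/2, so the ratio is (-9/2)/(-45/2) = 1/5.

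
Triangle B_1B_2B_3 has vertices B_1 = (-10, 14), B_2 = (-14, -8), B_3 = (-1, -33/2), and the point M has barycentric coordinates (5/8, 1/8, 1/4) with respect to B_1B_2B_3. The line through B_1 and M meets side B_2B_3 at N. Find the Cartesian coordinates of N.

(-16/3, -41/3)

Line B_1M meets B_2B_3 where the B_1-coordinate vanishes; zeroing M's B_1-weight and renormalizing leaves B_2, B_3-weights 1/8 : 1/4 → (1/3, 2/3).
So N = (1/3)·B_2 + (2/3)·B_3 = (-16/3, -41/3).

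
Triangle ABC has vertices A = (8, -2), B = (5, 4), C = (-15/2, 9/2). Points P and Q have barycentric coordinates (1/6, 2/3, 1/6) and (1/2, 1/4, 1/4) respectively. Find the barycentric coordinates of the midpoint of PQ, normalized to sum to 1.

Since both coordinate triples sum to 1, the midpoint's barycentrics are the componentwise average.
(1/6+1/2)/2 = 1/3; similarly 11/24 and 5/24.

(1/3, 11/24, 5/24)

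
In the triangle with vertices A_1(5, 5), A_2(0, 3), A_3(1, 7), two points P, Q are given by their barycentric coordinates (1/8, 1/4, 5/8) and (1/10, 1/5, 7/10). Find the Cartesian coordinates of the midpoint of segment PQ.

Barycentric coordinates of the midpoint are the average: (9/80, 9/40, 53/80).
Converting: (9/80)·A_1 + (9/40)·A_2 + (53/80)·A_3 = (49/40, 47/8).

(49/40, 47/8)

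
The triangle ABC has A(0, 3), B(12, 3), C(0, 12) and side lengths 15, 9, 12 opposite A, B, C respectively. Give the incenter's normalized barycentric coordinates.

(5/12, 1/4, 1/3)

The incenter has barycentric coordinates proportional to the opposite side lengths: (15 : 9 : 12).
Normalizing by 15+9+12 = 36 gives (5/12, 1/4, 1/3).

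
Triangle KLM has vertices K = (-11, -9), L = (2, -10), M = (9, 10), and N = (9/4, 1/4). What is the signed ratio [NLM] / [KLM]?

[KLM] = ½·((-11)·(-10−10) + 2·(10−(-9)) + 9·(-9−(-10))) = ½·(220 + 38 + 9) = 267/2.
[NLM] = ½·((9/4)·(-10−10) + 2·(10−(1/4)) + 9·(1/4−(-10))) = ½·(-45 + 39/2 + 369/4) = 267/8, so the ratio is (267/8)/(267/2) = 1/4.

1/4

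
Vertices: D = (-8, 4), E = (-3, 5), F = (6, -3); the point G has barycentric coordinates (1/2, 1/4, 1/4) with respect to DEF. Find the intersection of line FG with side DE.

(-19/3, 13/3)

Line FG meets DE where the F-coordinate vanishes; zeroing G's F-weight and renormalizing leaves D, E-weights 1/2 : 1/4 → (2/3, 1/3).
So H = (2/3)·D + (1/3)·E = (-19/3, 13/3).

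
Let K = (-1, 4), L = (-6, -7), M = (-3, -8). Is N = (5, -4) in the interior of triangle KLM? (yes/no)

Barycentric coordinates of N: (10/19, -44/19, 53/19).
The three coordinates are positive, negative, positive; a point is interior exactly when all three are positive.

no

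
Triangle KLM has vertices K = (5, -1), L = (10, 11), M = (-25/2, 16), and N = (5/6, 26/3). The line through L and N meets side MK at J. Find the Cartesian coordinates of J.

(-15/4, 15/2)

Barycentric coordinates of N with respect to KLM: (1/3, 1/3, 1/3).
On side MK the L-coordinate is zero; dropping N's L-weight 1/3 and renormalizing the remaining 1/3 : 1/3 gives weights 1/2, 1/2 on M, K.
J = (1/2)·(-25/2, 16) + (1/2)·(5, -1) = (-15/4, 15/2).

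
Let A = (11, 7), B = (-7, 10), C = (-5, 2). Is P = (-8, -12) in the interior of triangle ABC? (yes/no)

Barycentric coordinates of P: (-26/69, -209/138, 133/46).
The three coordinates are negative, negative, positive; a point is interior exactly when all three are positive.

no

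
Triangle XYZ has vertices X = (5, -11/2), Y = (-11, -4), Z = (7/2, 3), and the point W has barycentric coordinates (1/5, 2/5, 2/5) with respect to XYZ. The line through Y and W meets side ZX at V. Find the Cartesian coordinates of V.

Line YW meets ZX where the Y-coordinate vanishes; zeroing W's Y-weight and renormalizing leaves Z, X-weights 2/5 : 1/5 → (2/3, 1/3).
So V = (2/3)·Z + (1/3)·X = (4, 1/6).

(4, 1/6)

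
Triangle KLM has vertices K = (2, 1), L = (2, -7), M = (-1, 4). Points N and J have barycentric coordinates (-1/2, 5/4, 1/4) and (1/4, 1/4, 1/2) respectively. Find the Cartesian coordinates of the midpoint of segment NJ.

(7/8, -31/8)

Barycentric coordinates of the midpoint are the average: (-1/8, 3/4, 3/8).
Converting: (-1/8)·K + (3/4)·L + (3/8)·M = (7/8, -31/8).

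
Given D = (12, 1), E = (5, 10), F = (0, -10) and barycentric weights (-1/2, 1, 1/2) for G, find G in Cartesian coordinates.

G = (-1/2)·D + 1·E + (1/2)·F.
x-coordinate: (-1/2)·12 + 1·5 + (1/2)·0 = -1.
y-coordinate: (-1/2)·1 + 1·10 + (1/2)·(-10) = 9/2.

(-1, 9/2)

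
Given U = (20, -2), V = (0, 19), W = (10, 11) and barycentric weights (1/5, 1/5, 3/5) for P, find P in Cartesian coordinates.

(10, 10)

P = (1/5)·U + (1/5)·V + (3/5)·W.
x-coordinate: (1/5)·20 + (1/5)·0 + (3/5)·10 = 10.
y-coordinate: (1/5)·(-2) + (1/5)·19 + (3/5)·11 = 10.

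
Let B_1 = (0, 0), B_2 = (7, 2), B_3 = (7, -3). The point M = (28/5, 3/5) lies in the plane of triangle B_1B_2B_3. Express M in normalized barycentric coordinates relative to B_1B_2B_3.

(1/5, 3/5, 1/5)

Signed area of the reference triangle: [B_1B_2B_3] = ½·(0·(2−(-3)) + 7·(-3−0) + 7·(0−2)) = ½·(0 − 21 − 14) = -35/2.
[MB_2B_3] = ½·((28/5)·(2−(-3)) + 7·(-3−(3/5)) + 7·(3/5−2)) = ½·(28 − 126/5 − 49/5) = -7/2, so the B_1-coordinate is (-7/2)/(-35/2) = 1/5.
[B_1MB_3] = ½·(0·(3/5−(-3)) + (28/5)·(-3−0) + 7·(0−(3/5))) = ½·(0 − 84/5 − 21/5) = -21/2, so the B_2-coordinate is 3/5.
[B_1B_2M] = ½·(0·(2−(3/5)) + 7·(3/5−0) + (28/5)·(0−2)) = ½·(0 + 21/5 − 56/5) = -7/2, so the B_3-coordinate is 1/5.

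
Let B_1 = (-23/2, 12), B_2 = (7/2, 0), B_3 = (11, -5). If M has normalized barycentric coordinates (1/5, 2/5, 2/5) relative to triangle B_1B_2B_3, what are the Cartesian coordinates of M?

(7/2, 2/5)

M = (1/5)·B_1 + (2/5)·B_2 + (2/5)·B_3.
x-coordinate: (1/5)·(-23/2) + (2/5)·(7/2) + (2/5)·11 = 7/2.
y-coordinate: (1/5)·12 + (2/5)·0 + (2/5)·(-5) = 2/5.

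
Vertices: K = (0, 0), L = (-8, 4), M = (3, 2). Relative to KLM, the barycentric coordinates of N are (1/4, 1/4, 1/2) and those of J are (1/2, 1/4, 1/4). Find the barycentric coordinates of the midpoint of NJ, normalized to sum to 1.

(3/8, 1/4, 3/8)

Since both coordinate triples sum to 1, the midpoint's barycentrics are the componentwise average.
(1/4+1/2)/2 = 3/8; similarly 1/4 and 3/8.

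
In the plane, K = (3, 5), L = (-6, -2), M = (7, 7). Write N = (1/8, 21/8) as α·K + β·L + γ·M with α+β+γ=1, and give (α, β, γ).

(1/2, 3/8, 1/8)

Signed area of the reference triangle: [KLM] = ½·(3·(-2−7) + (-6)·(7−5) + 7·(5−(-2))) = ½·(-27 − 12 + 49) = 5.
[NLM] = ½·((1/8)·(-2−7) + (-6)·(7−(21/8)) + 7·(21/8−(-2))) = ½·(-9/8 − 105/4 + 259/8) = 5/2, so the K-coordinate is (5/2)/5 = 1/2.
[KNM] = ½·(3·(21/8−7) + (1/8)·(7−5) + 7·(5−(21/8))) = ½·(-105/8 + 1/4 + 133/8) = 15/8, so the L-coordinate is 3/8.
[KLN] = ½·(3·(-2−(21/8)) + (-6)·(21/8−5) + (1/8)·(5−(-2))) = ½·(-111/8 + 57/4 + 7/8) = 5/8, so the M-coordinate is 1/8.
Check: 1/2 + 3/8 + 1/8 = 1.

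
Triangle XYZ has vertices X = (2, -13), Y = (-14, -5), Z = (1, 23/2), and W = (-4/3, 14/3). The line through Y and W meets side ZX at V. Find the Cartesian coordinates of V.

(6/5, 33/5)

Barycentric coordinates of W with respect to XYZ: (1/6, 1/6, 2/3).
On side ZX the Y-coordinate is zero; dropping W's Y-weight 1/6 and renormalizing the remaining 2/3 : 1/6 gives weights 4/5, 1/5 on Z, X.
V = (4/5)·(1, 23/2) + (1/5)·(2, -13) = (6/5, 33/5).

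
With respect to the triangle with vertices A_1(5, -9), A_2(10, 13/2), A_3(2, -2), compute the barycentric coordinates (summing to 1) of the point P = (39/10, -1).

(1/10, 1/5, 7/10)

Signed area of the reference triangle: [A_1A_2A_3] = ½·(5·(13/2−(-2)) + 10·(-2−(-9)) + 2·(-9−(13/2))) = ½·(85/2 + 70 − 31) = 163/4.
[PA_2A_3] = ½·((39/10)·(13/2−(-2)) + 10·(-2−(-1)) + 2·(-1−(13/2))) = ½·(663/20 − 10 − 15) = 163/40, so the A_1-coordinate is (163/40)/(163/4) = 1/10.
[A_1PA_3] = ½·(5·(-1−(-2)) + (39/10)·(-2−(-9)) + 2·(-9−(-1))) = ½·(5 + 273/10 − 16) = 163/20, so the A_2-coordinate is 1/5.
[A_1A_2P] = ½·(5·(13/2−(-1)) + 10·(-1−(-9)) + (39/10)·(-9−(13/2))) = ½·(75/2 + 80 − 1209/20) = 1141/40, so the A_3-coordinate is 7/10.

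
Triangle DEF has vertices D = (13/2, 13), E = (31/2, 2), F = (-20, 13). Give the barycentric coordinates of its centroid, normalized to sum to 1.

(1/3, 1/3, 1/3)

The centroid is the average of the vertices, so each weight is 1/3.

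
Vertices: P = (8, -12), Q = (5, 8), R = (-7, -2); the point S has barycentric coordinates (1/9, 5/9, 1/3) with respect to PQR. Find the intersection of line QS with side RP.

Line QS meets RP where the Q-coordinate vanishes; zeroing S's Q-weight and renormalizing leaves R, P-weights 1/3 : 1/9 → (3/4, 1/4).
So T = (3/4)·R + (1/4)·P = (-13/4, -9/2).

(-13/4, -9/2)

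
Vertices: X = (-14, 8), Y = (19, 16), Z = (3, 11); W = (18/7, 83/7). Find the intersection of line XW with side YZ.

(15, 59/4)

Barycentric coordinates of W with respect to XYZ: (3/7, 3/7, 1/7).
On side YZ the X-coordinate is zero; dropping W's X-weight 3/7 and renormalizing the remaining 3/7 : 1/7 gives weights 3/4, 1/4 on Y, Z.
V = (3/4)·(19, 16) + (1/4)·(3, 11) = (15, 59/4).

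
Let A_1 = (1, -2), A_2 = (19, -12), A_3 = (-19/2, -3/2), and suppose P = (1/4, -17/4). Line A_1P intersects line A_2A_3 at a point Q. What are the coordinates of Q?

Barycentric coordinates of P with respect to A_1A_2A_3: (1/4, 1/4, 1/2).
On side A_2A_3 the A_1-coordinate is zero; dropping P's A_1-weight 1/4 and renormalizing the remaining 1/4 : 1/2 gives weights 1/3, 2/3 on A_2, A_3.
Q = (1/3)·(19, -12) + (2/3)·(-19/2, -3/2) = (0, -5).

(0, -5)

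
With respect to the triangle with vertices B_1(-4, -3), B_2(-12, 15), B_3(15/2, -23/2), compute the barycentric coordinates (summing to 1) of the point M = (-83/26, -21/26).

(7/13, 3/13, 3/13)

Signed area of the reference triangle: [B_1B_2B_3] = ½·((-4)·(15−(-23/2)) + (-12)·(-23/2−(-3)) + (15/2)·(-3−15)) = ½·(-106 + 102 − 135) = -139/2.
[MB_2B_3] = ½·((-83/26)·(15−(-23/2)) + (-12)·(-23/2−(-21/26)) + (15/2)·(-21/26−15)) = ½·(-4399/52 + 1668/13 − 6165/52) = -973/26, so the B_1-coordinate is (-973/26)/(-139/2) = 7/13.
[B_1MB_3] = ½·((-4)·(-21/26−(-23/2)) + (-83/26)·(-23/2−(-3)) + (15/2)·(-3−(-21/26))) = ½·(-556/13 + 1411/52 − 855/52) = -417/26, so the B_2-coordinate is 3/13.
[B_1B_2M] = ½·((-4)·(15−(-21/26)) + (-12)·(-21/26−(-3)) + (-83/26)·(-3−15)) = ½·(-822/13 − 342/13 + 747/13) = -417/26, so the B_3-coordinate is 3/13.
Check: 7/13 + 3/13 + 3/13 = 1.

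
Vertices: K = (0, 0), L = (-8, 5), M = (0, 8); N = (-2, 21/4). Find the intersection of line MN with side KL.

(-4, 5/2)

Barycentric coordinates of N with respect to KLM: (1/4, 1/4, 1/2).
On side KL the M-coordinate is zero; dropping N's M-weight 1/2 and renormalizing the remaining 1/4 : 1/4 gives weights 1/2, 1/2 on K, L.
J = (1/2)·(0, 0) + (1/2)·(-8, 5) = (-4, 5/2).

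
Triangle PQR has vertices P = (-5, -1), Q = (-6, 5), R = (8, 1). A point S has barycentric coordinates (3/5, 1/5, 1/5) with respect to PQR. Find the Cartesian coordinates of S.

(-13/5, 3/5)

S = (3/5)·P + (1/5)·Q + (1/5)·R.
x-coordinate: (3/5)·(-5) + (1/5)·(-6) + (1/5)·8 = -13/5.
y-coordinate: (3/5)·(-1) + (1/5)·5 + (1/5)·1 = 3/5.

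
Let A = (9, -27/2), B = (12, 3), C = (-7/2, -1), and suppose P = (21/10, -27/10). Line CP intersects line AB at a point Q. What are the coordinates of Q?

(21/2, -21/4)

Barycentric coordinates of P with respect to ABC: (1/5, 1/5, 3/5).
On side AB the C-coordinate is zero; dropping P's C-weight 3/5 and renormalizing the remaining 1/5 : 1/5 gives weights 1/2, 1/2 on A, B.
Q = (1/2)·(9, -27/2) + (1/2)·(12, 3) = (21/2, -21/4).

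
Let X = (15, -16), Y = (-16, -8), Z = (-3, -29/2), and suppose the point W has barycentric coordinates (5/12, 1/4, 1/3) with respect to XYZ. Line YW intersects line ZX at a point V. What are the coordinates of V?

(7, -46/3)

Line YW meets ZX where the Y-coordinate vanishes; zeroing W's Y-weight and renormalizing leaves Z, X-weights 1/3 : 5/12 → (4/9, 5/9).
So V = (4/9)·Z + (5/9)·X = (7, -46/3).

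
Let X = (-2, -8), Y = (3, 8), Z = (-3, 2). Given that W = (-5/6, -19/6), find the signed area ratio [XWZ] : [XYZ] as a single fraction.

[XYZ] = ½·((-2)·(8−2) + 3·(2−(-8)) + (-3)·(-8−8)) = ½·(-12 + 30 + 48) = 33.
[XWZ] = ½·((-2)·(-19/6−2) + (-5/6)·(2−(-8)) + (-3)·(-8−(-19/6))) = ½·(31/3 − 25/3 + 29/2) = 33/4, so the ratio is (33/4)/33 = 1/4.

1/4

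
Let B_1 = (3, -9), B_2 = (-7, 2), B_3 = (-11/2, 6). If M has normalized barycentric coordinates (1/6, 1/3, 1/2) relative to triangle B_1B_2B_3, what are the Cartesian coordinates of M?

M = (1/6)·B_1 + (1/3)·B_2 + (1/2)·B_3.
x-coordinate: (1/6)·3 + (1/3)·(-7) + (1/2)·(-11/2) = -55/12.
y-coordinate: (1/6)·(-9) + (1/3)·2 + (1/2)·6 = 13/6.

(-55/12, 13/6)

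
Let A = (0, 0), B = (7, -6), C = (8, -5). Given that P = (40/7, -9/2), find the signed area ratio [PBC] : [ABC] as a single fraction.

[ABC] = ½·(0·(-6−(-5)) + 7·(-5−0) + 8·(0−(-6))) = ½·(0 − 35 + 48) = 13/2.
[PBC] = ½·((40/7)·(-6−(-5)) + 7·(-5−(-9/2)) + 8·(-9/2−(-6))) = ½·(-40/7 − 7/2 + 12) = 39/28, so the ratio is (39/28)/(13/2) = 3/14.

3/14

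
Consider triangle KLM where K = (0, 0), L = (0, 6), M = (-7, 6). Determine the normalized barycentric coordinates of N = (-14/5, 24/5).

Signed area of the reference triangle: [KLM] = ½·(0·(6−6) + 0·(6−0) + (-7)·(0−6)) = ½·(0 + 0 + 42) = 21.
[NLM] = ½·((-14/5)·(6−6) + 0·(6−(24/5)) + (-7)·(24/5−6)) = ½·(0 + 0 + 42/5) = 21/5, so the K-coordinate is (21/5)/21 = 1/5.
[KNM] = ½·(0·(24/5−6) + (-14/5)·(6−0) + (-7)·(0−(24/5))) = ½·(0 − 84/5 + 168/5) = 42/5, so the L-coordinate is 2/5.
[KLN] = ½·(0·(6−(24/5)) + 0·(24/5−0) + (-14/5)·(0−6)) = ½·(0 + 0 + 84/5) = 42/5, so the M-coordinate is 2/5.
Check: 1/5 + 2/5 + 2/5 = 1.

(1/5, 2/5, 2/5)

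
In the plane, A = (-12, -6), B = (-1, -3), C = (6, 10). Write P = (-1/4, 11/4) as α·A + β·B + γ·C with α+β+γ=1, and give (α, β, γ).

(1/4, 1/4, 1/2)

Signed area of the reference triangle: [ABC] = ½·((-12)·(-3−10) + (-1)·(10−(-6)) + 6·(-6−(-3))) = ½·(156 − 16 − 18) = 61.
[PBC] = ½·((-1/4)·(-3−10) + (-1)·(10−(11/4)) + 6·(11/4−(-3))) = ½·(13/4 − 29/4 + 69/2) = 61/4, so the A-coordinate is (61/4)/61 = 1/4.
[APC] = ½·((-12)·(11/4−10) + (-1/4)·(10−(-6)) + 6·(-6−(11/4))) = ½·(87 − 4 − 105/2) = 61/4, so the B-coordinate is 1/4.
[ABP] = ½·((-12)·(-3−(11/4)) + (-1)·(11/4−(-6)) + (-1/4)·(-6−(-3))) = ½·(69 − 35/4 + 3/4) = 61/2, so the C-coordinate is 1/2.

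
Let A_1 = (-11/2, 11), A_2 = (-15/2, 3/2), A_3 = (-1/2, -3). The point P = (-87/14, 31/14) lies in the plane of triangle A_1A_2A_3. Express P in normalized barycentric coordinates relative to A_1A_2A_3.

(1/7, 5/7, 1/7)

Signed area of the reference triangle: [A_1A_2A_3] = ½·((-11/2)·(3/2−(-3)) + (-15/2)·(-3−11) + (-1/2)·(11−(3/2))) = ½·(-99/4 + 105 − 19/4) = 151/4.
[PA_2A_3] = ½·((-87/14)·(3/2−(-3)) + (-15/2)·(-3−(31/14)) + (-1/2)·(31/14−(3/2))) = ½·(-783/28 + 1095/28 − 5/14) = 151/28, so the A_1-coordinate is (151/28)/(151/4) = 1/7.
[A_1PA_3] = ½·((-11/2)·(31/14−(-3)) + (-87/14)·(-3−11) + (-1/2)·(11−(31/14))) = ½·(-803/28 + 87 − 123/28) = 755/28, so the A_2-coordinate is 5/7.
[A_1A_2P] = ½·((-11/2)·(3/2−(31/14)) + (-15/2)·(31/14−11) + (-87/14)·(11−(3/2))) = ½·(55/14 + 1845/28 − 1653/28) = 151/28, so the A_3-coordinate is 1/7.
Check: 1/7 + 5/7 + 1/7 = 1.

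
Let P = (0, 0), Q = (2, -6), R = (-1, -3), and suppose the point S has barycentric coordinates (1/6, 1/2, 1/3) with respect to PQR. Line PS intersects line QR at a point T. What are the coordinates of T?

(4/5, -24/5)

Line PS meets QR where the P-coordinate vanishes; zeroing S's P-weight and renormalizing leaves Q, R-weights 1/2 : 1/3 → (3/5, 2/5).
So T = (3/5)·Q + (2/5)·R = (4/5, -24/5).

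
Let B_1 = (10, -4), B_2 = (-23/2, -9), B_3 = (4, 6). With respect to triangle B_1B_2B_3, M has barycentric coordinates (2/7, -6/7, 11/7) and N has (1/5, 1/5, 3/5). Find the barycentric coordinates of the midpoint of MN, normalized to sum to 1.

(17/70, -23/70, 38/35)

Since both coordinate triples sum to 1, the midpoint's barycentrics are the componentwise average.
(2/7+1/5)/2 = 17/70; similarly -23/70 and 38/35.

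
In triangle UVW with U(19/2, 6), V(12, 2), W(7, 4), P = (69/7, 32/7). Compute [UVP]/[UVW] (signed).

1/7

[UVW] = ½·((19/2)·(2−4) + 12·(4−6) + 7·(6−2)) = ½·(-19 − 24 + 28) = -15/2.
[UVP] = ½·((19/2)·(2−(32/7)) + 12·(32/7−6) + (69/7)·(6−2)) = ½·(-171/7 − 120/7 + 276/7) = -15/14, so the ratio is (-15/14)/(-15/2) = 1/7.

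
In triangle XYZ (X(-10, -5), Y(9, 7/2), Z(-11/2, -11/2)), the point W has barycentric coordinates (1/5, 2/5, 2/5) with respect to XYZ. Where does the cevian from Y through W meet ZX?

(-7, -16/3)

Line YW meets ZX where the Y-coordinate vanishes; zeroing W's Y-weight and renormalizing leaves Z, X-weights 2/5 : 1/5 → (2/3, 1/3).
So V = (2/3)·Z + (1/3)·X = (-7, -16/3).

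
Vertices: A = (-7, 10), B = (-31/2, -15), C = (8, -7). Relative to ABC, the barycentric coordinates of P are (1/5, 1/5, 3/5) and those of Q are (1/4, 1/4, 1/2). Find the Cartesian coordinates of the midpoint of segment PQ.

Barycentric coordinates of the midpoint are the average: (9/40, 9/40, 11/20).
Converting: (9/40)·A + (9/40)·B + (11/20)·C = (-53/80, -199/40).

(-53/80, -199/40)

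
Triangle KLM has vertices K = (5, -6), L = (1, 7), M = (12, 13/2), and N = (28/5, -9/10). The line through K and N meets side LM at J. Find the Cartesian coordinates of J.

(13/2, 27/4)

Barycentric coordinates of N with respect to KLM: (3/5, 1/5, 1/5).
On side LM the K-coordinate is zero; dropping N's K-weight 3/5 and renormalizing the remaining 1/5 : 1/5 gives weights 1/2, 1/2 on L, M.
J = (1/2)·(1, 7) + (1/2)·(12, 13/2) = (13/2, 27/4).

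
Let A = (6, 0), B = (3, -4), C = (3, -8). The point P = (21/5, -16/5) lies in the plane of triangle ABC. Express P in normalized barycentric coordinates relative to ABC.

Signed area of the reference triangle: [ABC] = ½·(6·(-4−(-8)) + 3·(-8−0) + 3·(0−(-4))) = ½·(24 − 24 + 12) = 6.
[PBC] = ½·((21/5)·(-4−(-8)) + 3·(-8−(-16/5)) + 3·(-16/5−(-4))) = ½·(84/5 − 72/5 + 12/5) = 12/5, so the A-coordinate is (12/5)/6 = 2/5.
[APC] = ½·(6·(-16/5−(-8)) + (21/5)·(-8−0) + 3·(0−(-16/5))) = ½·(144/5 − 168/5 + 48/5) = 12/5, so the B-coordinate is 2/5.
[ABP] = ½·(6·(-4−(-16/5)) + 3·(-16/5−0) + (21/5)·(0−(-4))) = ½·(-24/5 − 48/5 + 84/5) = 6/5, so the C-coordinate is 1/5.

(2/5, 2/5, 1/5)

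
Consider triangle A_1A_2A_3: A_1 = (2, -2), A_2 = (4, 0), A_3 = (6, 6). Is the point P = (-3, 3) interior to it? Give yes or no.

no

Barycentric coordinates of P: (6, -15/2, 5/2).
The three coordinates are positive, negative, positive; a point is interior exactly when all three are positive.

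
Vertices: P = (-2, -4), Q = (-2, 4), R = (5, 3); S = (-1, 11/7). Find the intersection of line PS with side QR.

Barycentric coordinates of S with respect to PQR: (2/7, 4/7, 1/7).
On side QR the P-coordinate is zero; dropping S's P-weight 2/7 and renormalizing the remaining 4/7 : 1/7 gives weights 4/5, 1/5 on Q, R.
T = (4/5)·(-2, 4) + (1/5)·(5, 3) = (-3/5, 19/5).

(-3/5, 19/5)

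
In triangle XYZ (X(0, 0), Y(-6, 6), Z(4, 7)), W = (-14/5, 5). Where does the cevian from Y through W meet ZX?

(2, 7/2)

Barycentric coordinates of W with respect to XYZ: (1/5, 3/5, 1/5).
On side ZX the Y-coordinate is zero; dropping W's Y-weight 3/5 and renormalizing the remaining 1/5 : 1/5 gives weights 1/2, 1/2 on Z, X.
V = (1/2)·(4, 7) + (1/2)·(0, 0) = (2, 7/2).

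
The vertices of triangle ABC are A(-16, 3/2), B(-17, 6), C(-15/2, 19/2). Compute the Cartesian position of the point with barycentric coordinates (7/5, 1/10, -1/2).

(-407/20, -41/20)

P = (7/5)·A + (1/10)·B + (-1/2)·C.
x-coordinate: (7/5)·(-16) + (1/10)·(-17) + (-1/2)·(-15/2) = -407/20.
y-coordinate: (7/5)·(3/2) + (1/10)·6 + (-1/2)·(19/2) = -41/20.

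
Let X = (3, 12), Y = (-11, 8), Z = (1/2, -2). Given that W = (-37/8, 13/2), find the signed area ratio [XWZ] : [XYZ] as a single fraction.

[XYZ] = ½·(3·(8−(-2)) + (-11)·(-2−12) + (1/2)·(12−8)) = ½·(30 + 154 + 2) = 93.
[XWZ] = ½·(3·(13/2−(-2)) + (-37/8)·(-2−12) + (1/2)·(12−(13/2))) = ½·(51/2 + 259/4 + 11/4) = 93/2, so the ratio is (93/2)/93 = 1/2.

1/2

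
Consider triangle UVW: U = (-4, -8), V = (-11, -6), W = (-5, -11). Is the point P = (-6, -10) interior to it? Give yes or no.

Barycentric coordinates of P: (1/23, 4/23, 18/23).
The three coordinates are positive, positive, positive; a point is interior exactly when all three are positive.

yes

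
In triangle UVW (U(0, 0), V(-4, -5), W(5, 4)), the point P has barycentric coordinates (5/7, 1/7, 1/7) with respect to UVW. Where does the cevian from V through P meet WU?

Line VP meets WU where the V-coordinate vanishes; zeroing P's V-weight and renormalizing leaves W, U-weights 1/7 : 5/7 → (1/6, 5/6).
So Q = (1/6)·W + (5/6)·U = (5/6, 2/3).

(5/6, 2/3)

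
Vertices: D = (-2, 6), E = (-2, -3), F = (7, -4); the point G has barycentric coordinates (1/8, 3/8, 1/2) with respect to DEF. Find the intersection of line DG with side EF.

(22/7, -25/7)

Line DG meets EF where the D-coordinate vanishes; zeroing G's D-weight and renormalizing leaves E, F-weights 3/8 : 1/2 → (3/7, 4/7).
So H = (3/7)·E + (4/7)·F = (22/7, -25/7).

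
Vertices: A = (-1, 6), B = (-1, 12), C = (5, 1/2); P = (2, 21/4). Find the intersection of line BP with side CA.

Barycentric coordinates of P with respect to ABC: (1/6, 1/3, 1/2).
On side CA the B-coordinate is zero; dropping P's B-weight 1/3 and renormalizing the remaining 1/2 : 1/6 gives weights 3/4, 1/4 on C, A.
Q = (3/4)·(5, 1/2) + (1/4)·(-1, 6) = (7/2, 15/8).

(7/2, 15/8)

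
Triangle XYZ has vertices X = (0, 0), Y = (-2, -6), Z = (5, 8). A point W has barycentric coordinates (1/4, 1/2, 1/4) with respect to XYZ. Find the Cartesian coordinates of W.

W = (1/4)·X + (1/2)·Y + (1/4)·Z.
x-coordinate: (1/4)·0 + (1/2)·(-2) + (1/4)·5 = 1/4.
y-coordinate: (1/4)·0 + (1/2)·(-6) + (1/4)·8 = -1.

(1/4, -1)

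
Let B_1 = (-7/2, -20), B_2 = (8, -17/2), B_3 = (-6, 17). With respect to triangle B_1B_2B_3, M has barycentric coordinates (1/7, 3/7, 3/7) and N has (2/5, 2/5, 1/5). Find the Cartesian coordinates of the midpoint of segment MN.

Barycentric coordinates of the midpoint are the average: (19/70, 29/70, 11/35).
Converting: (19/70)·B_1 + (29/70)·B_2 + (11/35)·B_3 = (67/140, -101/28).

(67/140, -101/28)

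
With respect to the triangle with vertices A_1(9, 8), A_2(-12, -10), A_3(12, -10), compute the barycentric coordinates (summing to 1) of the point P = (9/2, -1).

(1/2, 1/4, 1/4)

Signed area of the reference triangle: [A_1A_2A_3] = ½·(9·(-10−(-10)) + (-12)·(-10−8) + 12·(8−(-10))) = ½·(0 + 216 + 216) = 216.
[PA_2A_3] = ½·((9/2)·(-10−(-10)) + (-12)·(-10−(-1)) + 12·(-1−(-10))) = ½·(0 + 108 + 108) = 108, so the A_1-coordinate is 108/216 = 1/2.
[A_1PA_3] = ½·(9·(-1−(-10)) + (9/2)·(-10−8) + 12·(8−(-1))) = ½·(81 − 81 + 108) = 54, so the A_2-coordinate is 1/4.
[A_1A_2P] = ½·(9·(-10−(-1)) + (-12)·(-1−8) + (9/2)·(8−(-10))) = ½·(-81 + 108 + 81) = 54, so the A_3-coordinate is 1/4.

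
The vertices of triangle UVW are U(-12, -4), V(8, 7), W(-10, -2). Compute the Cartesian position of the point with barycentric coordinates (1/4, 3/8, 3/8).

P = (1/4)·U + (3/8)·V + (3/8)·W.
x-coordinate: (1/4)·(-12) + (3/8)·8 + (3/8)·(-10) = -15/4.
y-coordinate: (1/4)·(-4) + (3/8)·7 + (3/8)·(-2) = 7/8.

(-15/4, 7/8)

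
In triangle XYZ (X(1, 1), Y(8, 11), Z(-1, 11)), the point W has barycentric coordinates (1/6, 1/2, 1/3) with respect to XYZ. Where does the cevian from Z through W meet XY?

(25/4, 17/2)

Line ZW meets XY where the Z-coordinate vanishes; zeroing W's Z-weight and renormalizing leaves X, Y-weights 1/6 : 1/2 → (1/4, 3/4).
So V = (1/4)·X + (3/4)·Y = (25/4, 17/2).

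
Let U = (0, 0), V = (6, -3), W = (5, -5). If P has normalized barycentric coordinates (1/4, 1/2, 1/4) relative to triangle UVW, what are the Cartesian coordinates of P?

P = (1/4)·U + (1/2)·V + (1/4)·W.
x-coordinate: (1/4)·0 + (1/2)·6 + (1/4)·5 = 17/4.
y-coordinate: (1/4)·0 + (1/2)·(-3) + (1/4)·(-5) = -11/4.

(17/4, -11/4)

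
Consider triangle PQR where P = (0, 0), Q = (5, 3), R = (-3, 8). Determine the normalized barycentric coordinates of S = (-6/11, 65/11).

(1/11, 3/11, 7/11)

Signed area of the reference triangle: [PQR] = ½·(0·(3−8) + 5·(8−0) + (-3)·(0−3)) = ½·(0 + 40 + 9) = 49/2.
[SQR] = ½·((-6/11)·(3−8) + 5·(8−(65/11)) + (-3)·(65/11−3)) = ½·(30/11 + 115/11 − 96/11) = 49/22, so the P-coordinate is (49/22)/(49/2) = 1/11.
[PSR] = ½·(0·(65/11−8) + (-6/11)·(8−0) + (-3)·(0−(65/11))) = ½·(0 − 48/11 + 195/11) = 147/22, so the Q-coordinate is 3/11.
[PQS] = ½·(0·(3−(65/11)) + 5·(65/11−0) + (-6/11)·(0−3)) = ½·(0 + 325/11 + 18/11) = 343/22, so the R-coordinate is 7/11.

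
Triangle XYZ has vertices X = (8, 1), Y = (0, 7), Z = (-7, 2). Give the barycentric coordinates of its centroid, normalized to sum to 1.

(1/3, 1/3, 1/3)

The centroid is the average of the vertices, so each weight is 1/3.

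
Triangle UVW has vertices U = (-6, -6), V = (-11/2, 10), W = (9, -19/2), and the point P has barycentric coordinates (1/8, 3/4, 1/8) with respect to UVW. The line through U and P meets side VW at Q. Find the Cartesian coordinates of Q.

Line UP meets VW where the U-coordinate vanishes; zeroing P's U-weight and renormalizing leaves V, W-weights 3/4 : 1/8 → (6/7, 1/7).
So Q = (6/7)·V + (1/7)·W = (-24/7, 101/14).

(-24/7, 101/14)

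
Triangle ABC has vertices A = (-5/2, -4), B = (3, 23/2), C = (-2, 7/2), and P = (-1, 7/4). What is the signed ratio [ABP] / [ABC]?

1/4

[ABC] = ½·((-5/2)·(23/2−(7/2)) + 3·(7/2−(-4)) + (-2)·(-4−(23/2))) = ½·(-20 + 45/2 + 31) = 67/4.
[ABP] = ½·((-5/2)·(23/2−(7/4)) + 3·(7/4−(-4)) + (-1)·(-4−(23/2))) = ½·(-195/8 + 69/4 + 31/2) = 67/16, so the ratio is (67/16)/(67/4) = 1/4.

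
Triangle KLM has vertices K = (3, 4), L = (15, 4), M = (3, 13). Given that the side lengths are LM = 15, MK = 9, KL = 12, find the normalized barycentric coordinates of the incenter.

(5/12, 1/4, 1/3)

The incenter has barycentric coordinates proportional to the opposite side lengths: (15 : 9 : 12).
Normalizing by 15+9+12 = 36 gives (5/12, 1/4, 1/3).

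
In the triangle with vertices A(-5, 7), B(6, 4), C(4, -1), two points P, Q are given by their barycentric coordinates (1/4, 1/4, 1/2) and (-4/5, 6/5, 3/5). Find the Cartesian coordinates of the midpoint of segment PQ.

(317/40, 17/40)

Barycentric coordinates of the midpoint are the average: (-11/40, 29/40, 11/20).
Converting: (-11/40)·A + (29/40)·B + (11/20)·C = (317/40, 17/40).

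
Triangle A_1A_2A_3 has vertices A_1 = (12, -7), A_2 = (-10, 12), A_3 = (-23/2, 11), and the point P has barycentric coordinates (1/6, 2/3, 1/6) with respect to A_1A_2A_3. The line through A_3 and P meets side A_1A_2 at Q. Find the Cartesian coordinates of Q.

(-28/5, 41/5)

Line A_3P meets A_1A_2 where the A_3-coordinate vanishes; zeroing P's A_3-weight and renormalizing leaves A_1, A_2-weights 1/6 : 2/3 → (1/5, 4/5).
So Q = (1/5)·A_1 + (4/5)·A_2 = (-28/5, 41/5).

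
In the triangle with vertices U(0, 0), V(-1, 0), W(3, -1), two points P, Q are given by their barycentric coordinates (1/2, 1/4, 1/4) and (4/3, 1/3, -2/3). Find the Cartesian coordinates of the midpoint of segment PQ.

(-11/12, 5/24)

Barycentric coordinates of the midpoint are the average: (11/12, 7/24, -5/24).
Converting: (11/12)·U + (7/24)·V + (-5/24)·W = (-11/12, 5/24).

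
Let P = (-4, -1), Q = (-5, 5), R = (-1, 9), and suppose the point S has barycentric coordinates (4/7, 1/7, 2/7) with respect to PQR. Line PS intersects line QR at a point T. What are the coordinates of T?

(-7/3, 23/3)

Line PS meets QR where the P-coordinate vanishes; zeroing S's P-weight and renormalizing leaves Q, R-weights 1/7 : 2/7 → (1/3, 2/3).
So T = (1/3)·Q + (2/3)·R = (-7/3, 23/3).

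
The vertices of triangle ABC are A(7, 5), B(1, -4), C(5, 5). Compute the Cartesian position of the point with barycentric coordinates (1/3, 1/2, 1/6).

P = (1/3)·A + (1/2)·B + (1/6)·C.
x-coordinate: (1/3)·7 + (1/2)·1 + (1/6)·5 = 11/3.
y-coordinate: (1/3)·5 + (1/2)·(-4) + (1/6)·5 = 1/2.

(11/3, 1/2)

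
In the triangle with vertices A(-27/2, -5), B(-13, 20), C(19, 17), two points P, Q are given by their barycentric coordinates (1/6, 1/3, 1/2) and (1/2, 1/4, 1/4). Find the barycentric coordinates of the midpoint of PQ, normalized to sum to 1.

(1/3, 7/24, 3/8)

Since both coordinate triples sum to 1, the midpoint's barycentrics are the componentwise average.
(1/6+1/2)/2 = 1/3; similarly 7/24 and 3/8.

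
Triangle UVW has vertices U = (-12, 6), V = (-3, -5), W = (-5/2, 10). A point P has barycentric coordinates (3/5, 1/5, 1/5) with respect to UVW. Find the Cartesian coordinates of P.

(-83/10, 23/5)

P = (3/5)·U + (1/5)·V + (1/5)·W.
x-coordinate: (3/5)·(-12) + (1/5)·(-3) + (1/5)·(-5/2) = -83/10.
y-coordinate: (3/5)·6 + (1/5)·(-5) + (1/5)·10 = 23/5.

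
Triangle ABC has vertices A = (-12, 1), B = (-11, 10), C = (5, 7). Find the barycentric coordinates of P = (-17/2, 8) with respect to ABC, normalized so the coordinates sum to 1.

Signed area of the reference triangle: [ABC] = ½·((-12)·(10−7) + (-11)·(7−1) + 5·(1−10)) = ½·(-36 − 66 − 45) = -147/2.
[PBC] = ½·((-17/2)·(10−7) + (-11)·(7−8) + 5·(8−10)) = ½·(-51/2 + 11 − 10) = -49/4, so the A-coordinate is (-49/4)/(-147/2) = 1/6.
[APC] = ½·((-12)·(8−7) + (-17/2)·(7−1) + 5·(1−8)) = ½·(-12 − 51 − 35) = -49, so the B-coordinate is 2/3.
[ABP] = ½·((-12)·(10−8) + (-11)·(8−1) + (-17/2)·(1−10)) = ½·(-24 − 77 + 153/2) = -49/4, so the C-coordinate is 1/6.
Check: 1/6 + 2/3 + 1/6 = 1.

(1/6, 2/3, 1/6)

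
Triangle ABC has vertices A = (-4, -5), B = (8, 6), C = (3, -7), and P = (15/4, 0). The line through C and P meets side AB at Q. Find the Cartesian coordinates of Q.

(4, 7/3)

Barycentric coordinates of P with respect to ABC: (1/4, 1/2, 1/4).
On side AB the C-coordinate is zero; dropping P's C-weight 1/4 and renormalizing the remaining 1/4 : 1/2 gives weights 1/3, 2/3 on A, B.
Q = (1/3)·(-4, -5) + (2/3)·(8, 6) = (4, 7/3).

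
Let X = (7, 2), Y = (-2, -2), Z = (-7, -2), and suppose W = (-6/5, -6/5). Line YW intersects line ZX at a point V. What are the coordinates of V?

Barycentric coordinates of W with respect to XYZ: (1/5, 3/5, 1/5).
On side ZX the Y-coordinate is zero; dropping W's Y-weight 3/5 and renormalizing the remaining 1/5 : 1/5 gives weights 1/2, 1/2 on Z, X.
V = (1/2)·(-7, -2) + (1/2)·(7, 2) = (0, 0).

(0, 0)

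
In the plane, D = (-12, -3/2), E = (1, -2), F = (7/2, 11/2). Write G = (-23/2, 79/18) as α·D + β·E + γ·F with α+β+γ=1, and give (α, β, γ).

Signed area of the reference triangle: [DEF] = ½·((-12)·(-2−(11/2)) + 1·(11/2−(-3/2)) + (7/2)·(-3/2−(-2))) = ½·(90 + 7 + 7/4) = 395/8.
[GEF] = ½·((-23/2)·(-2−(11/2)) + 1·(11/2−(79/18)) + (7/2)·(79/18−(-2))) = ½·(345/4 + 10/9 + 805/36) = 1975/36, so the D-coordinate is (1975/36)/(395/8) = 10/9.
[DGF] = ½·((-12)·(79/18−(11/2)) + (-23/2)·(11/2−(-3/2)) + (7/2)·(-3/2−(79/18))) = ½·(40/3 − 161/2 − 371/18) = -395/9, so the E-coordinate is -8/9.
[DEG] = ½·((-12)·(-2−(79/18)) + 1·(79/18−(-3/2)) + (-23/2)·(-3/2−(-2))) = ½·(230/3 + 53/9 − 23/4) = 2765/72, so the F-coordinate is 7/9.

(10/9, -8/9, 7/9)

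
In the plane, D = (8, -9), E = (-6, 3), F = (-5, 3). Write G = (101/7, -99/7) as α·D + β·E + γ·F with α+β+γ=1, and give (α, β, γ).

Signed area of the reference triangle: [DEF] = ½·(8·(3−3) + (-6)·(3−(-9)) + (-5)·(-9−3)) = ½·(0 − 72 + 60) = -6.
[GEF] = ½·((101/7)·(3−3) + (-6)·(3−(-99/7)) + (-5)·(-99/7−3)) = ½·(0 − 720/7 + 600/7) = -60/7, so the D-coordinate is (-60/7)/(-6) = 10/7.
[DGF] = ½·(8·(-99/7−3) + (101/7)·(3−(-9)) + (-5)·(-9−(-99/7))) = ½·(-960/7 + 1212/7 − 180/7) = 36/7, so the E-coordinate is -6/7.
[DEG] = ½·(8·(3−(-99/7)) + (-6)·(-99/7−(-9)) + (101/7)·(-9−3)) = ½·(960/7 + 216/7 − 1212/7) = -18/7, so the F-coordinate is 3/7.

(10/7, -6/7, 3/7)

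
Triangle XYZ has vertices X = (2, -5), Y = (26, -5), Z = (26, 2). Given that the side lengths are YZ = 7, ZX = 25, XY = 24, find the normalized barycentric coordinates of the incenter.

(1/8, 25/56, 3/7)

The incenter has barycentric coordinates proportional to the opposite side lengths: (7 : 25 : 24).
Normalizing by 7+25+24 = 56 gives (1/8, 25/56, 3/7).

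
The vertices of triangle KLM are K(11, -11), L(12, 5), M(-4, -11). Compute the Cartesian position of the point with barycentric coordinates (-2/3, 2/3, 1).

(-10/3, -1/3)

N = (-2/3)·K + (2/3)·L + 1·M.
x-coordinate: (-2/3)·11 + (2/3)·12 + 1·(-4) = -10/3.
y-coordinate: (-2/3)·(-11) + (2/3)·5 + 1·(-11) = -1/3.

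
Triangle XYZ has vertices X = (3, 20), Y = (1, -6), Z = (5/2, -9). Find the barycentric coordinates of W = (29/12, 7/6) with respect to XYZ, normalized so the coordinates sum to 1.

Signed area of the reference triangle: [XYZ] = ½·(3·(-6−(-9)) + 1·(-9−20) + (5/2)·(20−(-6))) = ½·(9 − 29 + 65) = 45/2.
[WYZ] = ½·((29/12)·(-6−(-9)) + 1·(-9−(7/6)) + (5/2)·(7/6−(-6))) = ½·(29/4 − 61/6 + 215/12) = 15/2, so the X-coordinate is (15/2)/(45/2) = 1/3.
[XWZ] = ½·(3·(7/6−(-9)) + (29/12)·(-9−20) + (5/2)·(20−(7/6))) = ½·(61/2 − 841/12 + 565/12) = 15/4, so the Y-coordinate is 1/6.
[XYW] = ½·(3·(-6−(7/6)) + 1·(7/6−20) + (29/12)·(20−(-6))) = ½·(-43/2 − 113/6 + 377/6) = 45/4, so the Z-coordinate is 1/2.
Check: 1/3 + 1/6 + 1/2 = 1.

(1/3, 1/6, 1/2)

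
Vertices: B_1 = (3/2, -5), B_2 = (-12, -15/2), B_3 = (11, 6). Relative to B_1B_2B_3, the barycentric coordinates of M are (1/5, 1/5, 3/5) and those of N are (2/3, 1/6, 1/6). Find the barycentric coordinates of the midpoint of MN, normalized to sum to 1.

Since both coordinate triples sum to 1, the midpoint's barycentrics are the componentwise average.
(1/5+2/3)/2 = 13/30; similarly 11/60 and 23/60.

(13/30, 11/60, 23/60)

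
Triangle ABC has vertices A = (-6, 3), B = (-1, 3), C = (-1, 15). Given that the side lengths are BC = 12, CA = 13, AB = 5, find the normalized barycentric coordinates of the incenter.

(2/5, 13/30, 1/6)

The incenter has barycentric coordinates proportional to the opposite side lengths: (12 : 13 : 5).
Normalizing by 12+13+5 = 30 gives (2/5, 13/30, 1/6).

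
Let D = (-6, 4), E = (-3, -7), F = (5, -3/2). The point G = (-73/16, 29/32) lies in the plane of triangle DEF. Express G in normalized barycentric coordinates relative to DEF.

Signed area of the reference triangle: [DEF] = ½·((-6)·(-7−(-3/2)) + (-3)·(-3/2−4) + 5·(4−(-7))) = ½·(33 + 33/2 + 55) = 209/4.
[GEF] = ½·((-73/16)·(-7−(-3/2)) + (-3)·(-3/2−(29/32)) + 5·(29/32−(-7))) = ½·(803/32 + 231/32 + 1265/32) = 2299/64, so the D-coordinate is (2299/64)/(209/4) = 11/16.
[DGF] = ½·((-6)·(29/32−(-3/2)) + (-73/16)·(-3/2−4) + 5·(4−(29/32))) = ½·(-231/16 + 803/32 + 495/32) = 209/16, so the E-coordinate is 1/4.
[DEG] = ½·((-6)·(-7−(29/32)) + (-3)·(29/32−4) + (-73/16)·(4−(-7))) = ½·(759/16 + 297/32 − 803/16) = 209/64, so the F-coordinate is 1/16.

(11/16, 1/4, 1/16)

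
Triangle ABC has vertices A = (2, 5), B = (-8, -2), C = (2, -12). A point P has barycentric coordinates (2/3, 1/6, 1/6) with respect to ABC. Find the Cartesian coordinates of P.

(1/3, 1)

P = (2/3)·A + (1/6)·B + (1/6)·C.
x-coordinate: (2/3)·2 + (1/6)·(-8) + (1/6)·2 = 1/3.
y-coordinate: (2/3)·5 + (1/6)·(-2) + (1/6)·(-12) = 1.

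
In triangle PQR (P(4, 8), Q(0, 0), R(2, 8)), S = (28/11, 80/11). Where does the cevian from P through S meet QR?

(12/7, 48/7)

Barycentric coordinates of S with respect to PQR: (4/11, 1/11, 6/11).
On side QR the P-coordinate is zero; dropping S's P-weight 4/11 and renormalizing the remaining 1/11 : 6/11 gives weights 1/7, 6/7 on Q, R.
T = (1/7)·(0, 0) + (6/7)·(2, 8) = (12/7, 48/7).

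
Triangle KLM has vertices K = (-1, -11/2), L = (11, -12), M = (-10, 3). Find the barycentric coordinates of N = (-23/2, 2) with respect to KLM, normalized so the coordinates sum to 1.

Signed area of the reference triangle: [KLM] = ½·((-1)·(-12−3) + 11·(3−(-11/2)) + (-10)·(-11/2−(-12))) = ½·(15 + 187/2 − 65) = 87/4.
[NLM] = ½·((-23/2)·(-12−3) + 11·(3−2) + (-10)·(2−(-12))) = ½·(345/2 + 11 − 140) = 87/4, so the K-coordinate is (87/4)/(87/4) = 1.
[KNM] = ½·((-1)·(2−3) + (-23/2)·(3−(-11/2)) + (-10)·(-11/2−2)) = ½·(1 − 391/4 + 75) = -87/8, so the L-coordinate is -1/2.
[KLN] = ½·((-1)·(-12−2) + 11·(2−(-11/2)) + (-23/2)·(-11/2−(-12))) = ½·(14 + 165/2 − 299/4) = 87/8, so the M-coordinate is 1/2.

(1, -1/2, 1/2)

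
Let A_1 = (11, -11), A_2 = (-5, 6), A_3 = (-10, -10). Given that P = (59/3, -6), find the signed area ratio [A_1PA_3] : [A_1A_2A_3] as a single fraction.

1/3

[A_1A_2A_3] = ½·(11·(6−(-10)) + (-5)·(-10−(-11)) + (-10)·(-11−6)) = ½·(176 − 5 + 170) = 341/2.
[A_1PA_3] = ½·(11·(-6−(-10)) + (59/3)·(-10−(-11)) + (-10)·(-11−(-6))) = ½·(44 + 59/3 + 50) = 341/6, so the ratio is (341/6)/(341/2) = 1/3.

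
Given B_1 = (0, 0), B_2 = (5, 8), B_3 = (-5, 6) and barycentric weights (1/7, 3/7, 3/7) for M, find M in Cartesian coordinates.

(0, 6)

M = (1/7)·B_1 + (3/7)·B_2 + (3/7)·B_3.
x-coordinate: (1/7)·0 + (3/7)·5 + (3/7)·(-5) = 0.
y-coordinate: (1/7)·0 + (3/7)·8 + (3/7)·6 = 6.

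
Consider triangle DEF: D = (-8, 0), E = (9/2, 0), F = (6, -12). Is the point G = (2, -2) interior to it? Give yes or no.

yes

Barycentric coordinates of G: (11/50, 46/75, 1/6).
The three coordinates are positive, positive, positive; a point is interior exactly when all three are positive.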